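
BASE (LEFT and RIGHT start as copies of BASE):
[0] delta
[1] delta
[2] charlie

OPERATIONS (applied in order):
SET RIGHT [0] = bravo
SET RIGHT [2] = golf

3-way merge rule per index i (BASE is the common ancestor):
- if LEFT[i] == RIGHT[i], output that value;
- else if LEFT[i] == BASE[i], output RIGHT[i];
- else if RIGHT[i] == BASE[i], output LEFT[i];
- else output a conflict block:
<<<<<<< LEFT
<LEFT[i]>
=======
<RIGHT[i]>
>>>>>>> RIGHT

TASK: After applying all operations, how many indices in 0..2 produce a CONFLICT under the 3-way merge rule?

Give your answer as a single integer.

Answer: 0

Derivation:
Final LEFT:  [delta, delta, charlie]
Final RIGHT: [bravo, delta, golf]
i=0: L=delta=BASE, R=bravo -> take RIGHT -> bravo
i=1: L=delta R=delta -> agree -> delta
i=2: L=charlie=BASE, R=golf -> take RIGHT -> golf
Conflict count: 0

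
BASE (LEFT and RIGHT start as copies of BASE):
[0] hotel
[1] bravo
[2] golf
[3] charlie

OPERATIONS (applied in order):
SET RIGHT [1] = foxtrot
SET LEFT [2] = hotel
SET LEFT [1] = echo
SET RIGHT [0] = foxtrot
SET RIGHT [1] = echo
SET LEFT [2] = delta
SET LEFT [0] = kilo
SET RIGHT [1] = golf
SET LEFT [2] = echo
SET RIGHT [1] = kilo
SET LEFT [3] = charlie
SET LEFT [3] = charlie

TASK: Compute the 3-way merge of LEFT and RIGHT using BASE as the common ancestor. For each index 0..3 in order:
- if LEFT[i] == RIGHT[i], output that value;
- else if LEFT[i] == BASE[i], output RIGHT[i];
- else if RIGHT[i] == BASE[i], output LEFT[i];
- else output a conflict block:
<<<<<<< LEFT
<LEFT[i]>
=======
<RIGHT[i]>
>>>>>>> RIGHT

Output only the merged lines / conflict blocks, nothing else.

Answer: <<<<<<< LEFT
kilo
=======
foxtrot
>>>>>>> RIGHT
<<<<<<< LEFT
echo
=======
kilo
>>>>>>> RIGHT
echo
charlie

Derivation:
Final LEFT:  [kilo, echo, echo, charlie]
Final RIGHT: [foxtrot, kilo, golf, charlie]
i=0: BASE=hotel L=kilo R=foxtrot all differ -> CONFLICT
i=1: BASE=bravo L=echo R=kilo all differ -> CONFLICT
i=2: L=echo, R=golf=BASE -> take LEFT -> echo
i=3: L=charlie R=charlie -> agree -> charlie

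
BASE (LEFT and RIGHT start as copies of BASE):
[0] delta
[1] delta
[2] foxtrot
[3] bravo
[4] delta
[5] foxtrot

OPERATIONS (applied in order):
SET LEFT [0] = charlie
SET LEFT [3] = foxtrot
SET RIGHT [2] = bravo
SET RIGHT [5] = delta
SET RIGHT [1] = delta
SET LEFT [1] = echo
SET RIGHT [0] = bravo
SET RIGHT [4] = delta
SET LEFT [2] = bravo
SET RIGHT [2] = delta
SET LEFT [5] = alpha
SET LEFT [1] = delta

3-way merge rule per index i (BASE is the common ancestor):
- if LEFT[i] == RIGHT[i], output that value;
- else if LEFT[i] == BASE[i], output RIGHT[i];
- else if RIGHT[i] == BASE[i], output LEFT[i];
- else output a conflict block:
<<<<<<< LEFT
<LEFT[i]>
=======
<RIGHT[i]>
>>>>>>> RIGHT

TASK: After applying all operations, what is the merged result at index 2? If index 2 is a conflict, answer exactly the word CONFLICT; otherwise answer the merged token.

Final LEFT:  [charlie, delta, bravo, foxtrot, delta, alpha]
Final RIGHT: [bravo, delta, delta, bravo, delta, delta]
i=0: BASE=delta L=charlie R=bravo all differ -> CONFLICT
i=1: L=delta R=delta -> agree -> delta
i=2: BASE=foxtrot L=bravo R=delta all differ -> CONFLICT
i=3: L=foxtrot, R=bravo=BASE -> take LEFT -> foxtrot
i=4: L=delta R=delta -> agree -> delta
i=5: BASE=foxtrot L=alpha R=delta all differ -> CONFLICT
Index 2 -> CONFLICT

Answer: CONFLICT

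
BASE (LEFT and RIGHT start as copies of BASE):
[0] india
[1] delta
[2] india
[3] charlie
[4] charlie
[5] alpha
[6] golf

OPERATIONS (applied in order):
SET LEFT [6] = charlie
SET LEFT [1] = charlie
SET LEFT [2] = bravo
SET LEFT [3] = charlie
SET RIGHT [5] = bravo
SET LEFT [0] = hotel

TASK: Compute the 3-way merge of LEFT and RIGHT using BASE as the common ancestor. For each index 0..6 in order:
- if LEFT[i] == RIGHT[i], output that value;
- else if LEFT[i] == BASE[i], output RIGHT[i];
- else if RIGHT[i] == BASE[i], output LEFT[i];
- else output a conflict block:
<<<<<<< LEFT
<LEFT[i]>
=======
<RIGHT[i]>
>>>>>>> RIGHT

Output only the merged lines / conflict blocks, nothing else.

Final LEFT:  [hotel, charlie, bravo, charlie, charlie, alpha, charlie]
Final RIGHT: [india, delta, india, charlie, charlie, bravo, golf]
i=0: L=hotel, R=india=BASE -> take LEFT -> hotel
i=1: L=charlie, R=delta=BASE -> take LEFT -> charlie
i=2: L=bravo, R=india=BASE -> take LEFT -> bravo
i=3: L=charlie R=charlie -> agree -> charlie
i=4: L=charlie R=charlie -> agree -> charlie
i=5: L=alpha=BASE, R=bravo -> take RIGHT -> bravo
i=6: L=charlie, R=golf=BASE -> take LEFT -> charlie

Answer: hotel
charlie
bravo
charlie
charlie
bravo
charlie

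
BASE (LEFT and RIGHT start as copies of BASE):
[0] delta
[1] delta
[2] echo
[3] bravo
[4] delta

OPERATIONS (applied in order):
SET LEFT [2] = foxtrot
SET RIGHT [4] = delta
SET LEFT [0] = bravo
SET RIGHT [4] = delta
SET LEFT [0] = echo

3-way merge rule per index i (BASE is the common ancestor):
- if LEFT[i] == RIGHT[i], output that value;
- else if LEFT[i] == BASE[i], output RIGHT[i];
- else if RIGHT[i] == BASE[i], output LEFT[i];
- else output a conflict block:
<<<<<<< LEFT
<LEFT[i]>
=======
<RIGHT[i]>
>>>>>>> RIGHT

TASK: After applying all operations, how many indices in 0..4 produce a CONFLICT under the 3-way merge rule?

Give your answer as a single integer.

Answer: 0

Derivation:
Final LEFT:  [echo, delta, foxtrot, bravo, delta]
Final RIGHT: [delta, delta, echo, bravo, delta]
i=0: L=echo, R=delta=BASE -> take LEFT -> echo
i=1: L=delta R=delta -> agree -> delta
i=2: L=foxtrot, R=echo=BASE -> take LEFT -> foxtrot
i=3: L=bravo R=bravo -> agree -> bravo
i=4: L=delta R=delta -> agree -> delta
Conflict count: 0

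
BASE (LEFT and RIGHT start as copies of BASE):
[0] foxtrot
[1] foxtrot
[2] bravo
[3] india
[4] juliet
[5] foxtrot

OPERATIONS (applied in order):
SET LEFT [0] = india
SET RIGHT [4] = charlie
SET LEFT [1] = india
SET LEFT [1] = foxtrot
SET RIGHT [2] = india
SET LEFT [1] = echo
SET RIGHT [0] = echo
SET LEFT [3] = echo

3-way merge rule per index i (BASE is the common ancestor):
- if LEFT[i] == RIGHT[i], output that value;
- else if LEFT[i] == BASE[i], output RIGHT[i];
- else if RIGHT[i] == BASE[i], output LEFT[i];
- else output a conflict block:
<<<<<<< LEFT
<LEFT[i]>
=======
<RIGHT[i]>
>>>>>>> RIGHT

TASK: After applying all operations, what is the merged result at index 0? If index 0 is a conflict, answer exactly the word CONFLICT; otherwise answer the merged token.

Answer: CONFLICT

Derivation:
Final LEFT:  [india, echo, bravo, echo, juliet, foxtrot]
Final RIGHT: [echo, foxtrot, india, india, charlie, foxtrot]
i=0: BASE=foxtrot L=india R=echo all differ -> CONFLICT
i=1: L=echo, R=foxtrot=BASE -> take LEFT -> echo
i=2: L=bravo=BASE, R=india -> take RIGHT -> india
i=3: L=echo, R=india=BASE -> take LEFT -> echo
i=4: L=juliet=BASE, R=charlie -> take RIGHT -> charlie
i=5: L=foxtrot R=foxtrot -> agree -> foxtrot
Index 0 -> CONFLICT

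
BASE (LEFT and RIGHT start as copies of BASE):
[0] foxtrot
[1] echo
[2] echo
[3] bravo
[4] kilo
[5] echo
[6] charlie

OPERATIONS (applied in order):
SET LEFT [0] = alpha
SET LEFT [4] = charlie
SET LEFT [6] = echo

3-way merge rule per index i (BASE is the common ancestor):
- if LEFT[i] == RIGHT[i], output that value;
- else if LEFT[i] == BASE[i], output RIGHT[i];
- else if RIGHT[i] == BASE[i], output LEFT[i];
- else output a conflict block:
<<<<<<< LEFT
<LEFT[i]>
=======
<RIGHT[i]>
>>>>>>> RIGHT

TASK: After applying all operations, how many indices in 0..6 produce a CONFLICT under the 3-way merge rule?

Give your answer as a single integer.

Answer: 0

Derivation:
Final LEFT:  [alpha, echo, echo, bravo, charlie, echo, echo]
Final RIGHT: [foxtrot, echo, echo, bravo, kilo, echo, charlie]
i=0: L=alpha, R=foxtrot=BASE -> take LEFT -> alpha
i=1: L=echo R=echo -> agree -> echo
i=2: L=echo R=echo -> agree -> echo
i=3: L=bravo R=bravo -> agree -> bravo
i=4: L=charlie, R=kilo=BASE -> take LEFT -> charlie
i=5: L=echo R=echo -> agree -> echo
i=6: L=echo, R=charlie=BASE -> take LEFT -> echo
Conflict count: 0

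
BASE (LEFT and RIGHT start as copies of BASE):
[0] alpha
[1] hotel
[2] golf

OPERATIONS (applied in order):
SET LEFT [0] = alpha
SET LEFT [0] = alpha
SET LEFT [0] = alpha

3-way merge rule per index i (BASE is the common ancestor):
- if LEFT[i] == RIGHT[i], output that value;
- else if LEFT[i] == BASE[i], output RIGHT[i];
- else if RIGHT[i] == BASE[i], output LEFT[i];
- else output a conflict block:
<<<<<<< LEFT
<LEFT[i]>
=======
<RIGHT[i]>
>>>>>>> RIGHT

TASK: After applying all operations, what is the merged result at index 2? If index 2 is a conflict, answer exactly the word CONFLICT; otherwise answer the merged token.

Answer: golf

Derivation:
Final LEFT:  [alpha, hotel, golf]
Final RIGHT: [alpha, hotel, golf]
i=0: L=alpha R=alpha -> agree -> alpha
i=1: L=hotel R=hotel -> agree -> hotel
i=2: L=golf R=golf -> agree -> golf
Index 2 -> golf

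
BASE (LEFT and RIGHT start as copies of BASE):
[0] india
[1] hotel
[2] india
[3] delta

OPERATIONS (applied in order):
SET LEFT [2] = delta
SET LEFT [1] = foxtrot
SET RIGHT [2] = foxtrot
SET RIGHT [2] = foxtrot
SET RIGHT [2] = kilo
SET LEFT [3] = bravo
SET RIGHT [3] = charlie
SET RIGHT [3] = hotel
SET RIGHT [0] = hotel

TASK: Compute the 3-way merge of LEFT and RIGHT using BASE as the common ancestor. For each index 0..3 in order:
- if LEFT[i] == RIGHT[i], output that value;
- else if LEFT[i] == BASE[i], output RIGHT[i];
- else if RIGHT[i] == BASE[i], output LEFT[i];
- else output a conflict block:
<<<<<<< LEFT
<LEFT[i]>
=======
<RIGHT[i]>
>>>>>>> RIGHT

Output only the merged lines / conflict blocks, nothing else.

Answer: hotel
foxtrot
<<<<<<< LEFT
delta
=======
kilo
>>>>>>> RIGHT
<<<<<<< LEFT
bravo
=======
hotel
>>>>>>> RIGHT

Derivation:
Final LEFT:  [india, foxtrot, delta, bravo]
Final RIGHT: [hotel, hotel, kilo, hotel]
i=0: L=india=BASE, R=hotel -> take RIGHT -> hotel
i=1: L=foxtrot, R=hotel=BASE -> take LEFT -> foxtrot
i=2: BASE=india L=delta R=kilo all differ -> CONFLICT
i=3: BASE=delta L=bravo R=hotel all differ -> CONFLICT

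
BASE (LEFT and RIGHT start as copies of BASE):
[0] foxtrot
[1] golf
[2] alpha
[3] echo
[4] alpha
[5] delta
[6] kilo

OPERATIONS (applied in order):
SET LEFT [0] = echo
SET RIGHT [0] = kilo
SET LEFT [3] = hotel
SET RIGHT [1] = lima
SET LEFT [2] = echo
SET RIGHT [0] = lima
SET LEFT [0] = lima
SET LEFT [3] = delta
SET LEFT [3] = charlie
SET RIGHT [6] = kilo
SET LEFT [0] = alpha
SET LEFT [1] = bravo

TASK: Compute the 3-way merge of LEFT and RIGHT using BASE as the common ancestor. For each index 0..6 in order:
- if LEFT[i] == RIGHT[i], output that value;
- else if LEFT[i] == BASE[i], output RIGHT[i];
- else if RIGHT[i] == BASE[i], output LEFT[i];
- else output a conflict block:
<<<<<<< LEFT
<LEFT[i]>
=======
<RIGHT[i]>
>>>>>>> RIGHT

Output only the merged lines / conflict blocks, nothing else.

Answer: <<<<<<< LEFT
alpha
=======
lima
>>>>>>> RIGHT
<<<<<<< LEFT
bravo
=======
lima
>>>>>>> RIGHT
echo
charlie
alpha
delta
kilo

Derivation:
Final LEFT:  [alpha, bravo, echo, charlie, alpha, delta, kilo]
Final RIGHT: [lima, lima, alpha, echo, alpha, delta, kilo]
i=0: BASE=foxtrot L=alpha R=lima all differ -> CONFLICT
i=1: BASE=golf L=bravo R=lima all differ -> CONFLICT
i=2: L=echo, R=alpha=BASE -> take LEFT -> echo
i=3: L=charlie, R=echo=BASE -> take LEFT -> charlie
i=4: L=alpha R=alpha -> agree -> alpha
i=5: L=delta R=delta -> agree -> delta
i=6: L=kilo R=kilo -> agree -> kilo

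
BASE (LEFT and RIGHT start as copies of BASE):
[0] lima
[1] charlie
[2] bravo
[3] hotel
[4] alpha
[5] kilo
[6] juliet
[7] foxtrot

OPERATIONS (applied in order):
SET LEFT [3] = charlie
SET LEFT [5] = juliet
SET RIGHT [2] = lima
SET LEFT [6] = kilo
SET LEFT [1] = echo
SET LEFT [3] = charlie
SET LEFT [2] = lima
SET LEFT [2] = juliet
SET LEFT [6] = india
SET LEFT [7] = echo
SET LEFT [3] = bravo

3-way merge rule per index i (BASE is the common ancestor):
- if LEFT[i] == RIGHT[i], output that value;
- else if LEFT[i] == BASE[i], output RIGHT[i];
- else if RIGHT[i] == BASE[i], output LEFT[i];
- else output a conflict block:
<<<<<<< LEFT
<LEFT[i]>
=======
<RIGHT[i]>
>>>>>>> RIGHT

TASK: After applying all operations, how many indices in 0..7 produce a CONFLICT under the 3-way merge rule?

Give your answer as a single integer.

Answer: 1

Derivation:
Final LEFT:  [lima, echo, juliet, bravo, alpha, juliet, india, echo]
Final RIGHT: [lima, charlie, lima, hotel, alpha, kilo, juliet, foxtrot]
i=0: L=lima R=lima -> agree -> lima
i=1: L=echo, R=charlie=BASE -> take LEFT -> echo
i=2: BASE=bravo L=juliet R=lima all differ -> CONFLICT
i=3: L=bravo, R=hotel=BASE -> take LEFT -> bravo
i=4: L=alpha R=alpha -> agree -> alpha
i=5: L=juliet, R=kilo=BASE -> take LEFT -> juliet
i=6: L=india, R=juliet=BASE -> take LEFT -> india
i=7: L=echo, R=foxtrot=BASE -> take LEFT -> echo
Conflict count: 1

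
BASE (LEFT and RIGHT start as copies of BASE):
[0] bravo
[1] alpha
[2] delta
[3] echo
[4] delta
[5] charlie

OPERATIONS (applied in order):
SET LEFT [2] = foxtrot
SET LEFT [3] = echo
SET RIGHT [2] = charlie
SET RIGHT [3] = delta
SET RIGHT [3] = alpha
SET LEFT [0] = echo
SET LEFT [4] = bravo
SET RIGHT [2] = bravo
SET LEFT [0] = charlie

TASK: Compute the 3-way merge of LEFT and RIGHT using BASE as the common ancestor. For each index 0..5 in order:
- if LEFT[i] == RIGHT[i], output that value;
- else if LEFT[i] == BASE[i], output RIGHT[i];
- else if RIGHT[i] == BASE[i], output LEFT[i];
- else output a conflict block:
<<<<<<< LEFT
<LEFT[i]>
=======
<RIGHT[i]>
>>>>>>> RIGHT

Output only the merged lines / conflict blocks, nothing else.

Final LEFT:  [charlie, alpha, foxtrot, echo, bravo, charlie]
Final RIGHT: [bravo, alpha, bravo, alpha, delta, charlie]
i=0: L=charlie, R=bravo=BASE -> take LEFT -> charlie
i=1: L=alpha R=alpha -> agree -> alpha
i=2: BASE=delta L=foxtrot R=bravo all differ -> CONFLICT
i=3: L=echo=BASE, R=alpha -> take RIGHT -> alpha
i=4: L=bravo, R=delta=BASE -> take LEFT -> bravo
i=5: L=charlie R=charlie -> agree -> charlie

Answer: charlie
alpha
<<<<<<< LEFT
foxtrot
=======
bravo
>>>>>>> RIGHT
alpha
bravo
charlie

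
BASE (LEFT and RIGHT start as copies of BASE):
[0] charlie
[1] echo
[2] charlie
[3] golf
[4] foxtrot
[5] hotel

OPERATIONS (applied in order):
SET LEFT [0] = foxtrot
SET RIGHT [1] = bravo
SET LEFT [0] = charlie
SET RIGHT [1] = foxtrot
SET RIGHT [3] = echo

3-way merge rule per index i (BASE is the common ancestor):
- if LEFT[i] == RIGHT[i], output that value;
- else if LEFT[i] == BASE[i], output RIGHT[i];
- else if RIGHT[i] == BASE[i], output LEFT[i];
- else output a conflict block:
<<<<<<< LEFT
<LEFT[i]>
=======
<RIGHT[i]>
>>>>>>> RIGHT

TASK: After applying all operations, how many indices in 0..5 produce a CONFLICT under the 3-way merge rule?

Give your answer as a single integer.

Final LEFT:  [charlie, echo, charlie, golf, foxtrot, hotel]
Final RIGHT: [charlie, foxtrot, charlie, echo, foxtrot, hotel]
i=0: L=charlie R=charlie -> agree -> charlie
i=1: L=echo=BASE, R=foxtrot -> take RIGHT -> foxtrot
i=2: L=charlie R=charlie -> agree -> charlie
i=3: L=golf=BASE, R=echo -> take RIGHT -> echo
i=4: L=foxtrot R=foxtrot -> agree -> foxtrot
i=5: L=hotel R=hotel -> agree -> hotel
Conflict count: 0

Answer: 0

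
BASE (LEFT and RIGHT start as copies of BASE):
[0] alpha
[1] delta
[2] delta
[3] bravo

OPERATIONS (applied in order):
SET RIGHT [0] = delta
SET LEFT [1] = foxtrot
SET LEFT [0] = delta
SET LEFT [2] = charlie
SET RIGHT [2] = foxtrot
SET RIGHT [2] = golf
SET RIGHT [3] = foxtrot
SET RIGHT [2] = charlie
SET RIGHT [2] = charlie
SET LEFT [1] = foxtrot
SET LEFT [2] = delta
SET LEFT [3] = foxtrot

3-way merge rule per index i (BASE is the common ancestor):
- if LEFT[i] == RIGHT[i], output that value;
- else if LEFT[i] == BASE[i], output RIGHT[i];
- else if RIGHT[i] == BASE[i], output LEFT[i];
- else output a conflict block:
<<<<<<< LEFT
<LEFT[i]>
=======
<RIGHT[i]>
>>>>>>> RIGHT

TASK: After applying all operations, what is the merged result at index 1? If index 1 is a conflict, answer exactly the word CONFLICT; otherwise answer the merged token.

Final LEFT:  [delta, foxtrot, delta, foxtrot]
Final RIGHT: [delta, delta, charlie, foxtrot]
i=0: L=delta R=delta -> agree -> delta
i=1: L=foxtrot, R=delta=BASE -> take LEFT -> foxtrot
i=2: L=delta=BASE, R=charlie -> take RIGHT -> charlie
i=3: L=foxtrot R=foxtrot -> agree -> foxtrot
Index 1 -> foxtrot

Answer: foxtrot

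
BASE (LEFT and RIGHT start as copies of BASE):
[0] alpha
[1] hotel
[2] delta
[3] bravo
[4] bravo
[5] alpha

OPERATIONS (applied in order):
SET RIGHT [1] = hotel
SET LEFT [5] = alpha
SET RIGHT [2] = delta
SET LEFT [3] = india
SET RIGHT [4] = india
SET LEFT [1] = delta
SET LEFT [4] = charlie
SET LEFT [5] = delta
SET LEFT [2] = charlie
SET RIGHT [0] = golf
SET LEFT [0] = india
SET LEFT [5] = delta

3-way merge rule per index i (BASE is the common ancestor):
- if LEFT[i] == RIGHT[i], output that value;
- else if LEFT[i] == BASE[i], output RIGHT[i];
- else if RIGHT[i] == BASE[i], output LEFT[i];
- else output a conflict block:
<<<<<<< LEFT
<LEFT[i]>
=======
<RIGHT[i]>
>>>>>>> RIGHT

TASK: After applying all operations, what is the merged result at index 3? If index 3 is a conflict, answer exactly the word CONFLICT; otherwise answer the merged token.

Answer: india

Derivation:
Final LEFT:  [india, delta, charlie, india, charlie, delta]
Final RIGHT: [golf, hotel, delta, bravo, india, alpha]
i=0: BASE=alpha L=india R=golf all differ -> CONFLICT
i=1: L=delta, R=hotel=BASE -> take LEFT -> delta
i=2: L=charlie, R=delta=BASE -> take LEFT -> charlie
i=3: L=india, R=bravo=BASE -> take LEFT -> india
i=4: BASE=bravo L=charlie R=india all differ -> CONFLICT
i=5: L=delta, R=alpha=BASE -> take LEFT -> delta
Index 3 -> india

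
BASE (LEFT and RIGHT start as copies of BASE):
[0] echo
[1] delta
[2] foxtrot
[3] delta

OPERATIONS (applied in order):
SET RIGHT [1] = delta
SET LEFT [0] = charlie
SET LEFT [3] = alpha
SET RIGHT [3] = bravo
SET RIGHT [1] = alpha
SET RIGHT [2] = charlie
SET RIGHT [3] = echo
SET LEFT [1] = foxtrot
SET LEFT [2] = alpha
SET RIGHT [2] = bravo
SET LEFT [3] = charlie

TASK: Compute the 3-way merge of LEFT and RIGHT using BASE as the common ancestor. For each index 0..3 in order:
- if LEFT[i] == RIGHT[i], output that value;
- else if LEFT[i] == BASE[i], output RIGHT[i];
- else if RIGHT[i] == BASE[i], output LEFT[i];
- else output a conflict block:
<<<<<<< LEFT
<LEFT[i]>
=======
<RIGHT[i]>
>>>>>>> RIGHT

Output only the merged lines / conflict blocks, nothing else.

Final LEFT:  [charlie, foxtrot, alpha, charlie]
Final RIGHT: [echo, alpha, bravo, echo]
i=0: L=charlie, R=echo=BASE -> take LEFT -> charlie
i=1: BASE=delta L=foxtrot R=alpha all differ -> CONFLICT
i=2: BASE=foxtrot L=alpha R=bravo all differ -> CONFLICT
i=3: BASE=delta L=charlie R=echo all differ -> CONFLICT

Answer: charlie
<<<<<<< LEFT
foxtrot
=======
alpha
>>>>>>> RIGHT
<<<<<<< LEFT
alpha
=======
bravo
>>>>>>> RIGHT
<<<<<<< LEFT
charlie
=======
echo
>>>>>>> RIGHT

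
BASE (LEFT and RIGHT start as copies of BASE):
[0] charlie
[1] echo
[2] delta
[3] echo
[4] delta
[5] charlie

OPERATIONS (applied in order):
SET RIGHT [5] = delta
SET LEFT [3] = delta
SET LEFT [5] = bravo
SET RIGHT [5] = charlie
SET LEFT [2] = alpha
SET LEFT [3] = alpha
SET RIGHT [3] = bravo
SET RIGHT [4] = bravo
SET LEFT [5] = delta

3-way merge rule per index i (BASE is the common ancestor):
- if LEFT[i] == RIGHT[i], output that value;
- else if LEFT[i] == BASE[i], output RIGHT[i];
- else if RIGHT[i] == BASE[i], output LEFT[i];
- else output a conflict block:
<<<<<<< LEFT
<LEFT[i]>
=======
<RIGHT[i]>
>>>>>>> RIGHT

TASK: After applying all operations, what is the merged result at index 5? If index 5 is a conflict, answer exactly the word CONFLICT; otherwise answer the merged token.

Final LEFT:  [charlie, echo, alpha, alpha, delta, delta]
Final RIGHT: [charlie, echo, delta, bravo, bravo, charlie]
i=0: L=charlie R=charlie -> agree -> charlie
i=1: L=echo R=echo -> agree -> echo
i=2: L=alpha, R=delta=BASE -> take LEFT -> alpha
i=3: BASE=echo L=alpha R=bravo all differ -> CONFLICT
i=4: L=delta=BASE, R=bravo -> take RIGHT -> bravo
i=5: L=delta, R=charlie=BASE -> take LEFT -> delta
Index 5 -> delta

Answer: delta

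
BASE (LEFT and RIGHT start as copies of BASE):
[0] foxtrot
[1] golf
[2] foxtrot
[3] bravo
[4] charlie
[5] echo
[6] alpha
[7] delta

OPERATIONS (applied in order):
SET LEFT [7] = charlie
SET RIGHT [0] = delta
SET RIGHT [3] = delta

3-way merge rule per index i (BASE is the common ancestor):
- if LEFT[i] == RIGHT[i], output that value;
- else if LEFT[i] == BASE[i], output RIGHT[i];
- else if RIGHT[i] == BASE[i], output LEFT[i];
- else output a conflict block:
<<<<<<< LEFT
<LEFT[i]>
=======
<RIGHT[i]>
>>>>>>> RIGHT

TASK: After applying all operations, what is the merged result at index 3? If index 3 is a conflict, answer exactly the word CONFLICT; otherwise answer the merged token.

Final LEFT:  [foxtrot, golf, foxtrot, bravo, charlie, echo, alpha, charlie]
Final RIGHT: [delta, golf, foxtrot, delta, charlie, echo, alpha, delta]
i=0: L=foxtrot=BASE, R=delta -> take RIGHT -> delta
i=1: L=golf R=golf -> agree -> golf
i=2: L=foxtrot R=foxtrot -> agree -> foxtrot
i=3: L=bravo=BASE, R=delta -> take RIGHT -> delta
i=4: L=charlie R=charlie -> agree -> charlie
i=5: L=echo R=echo -> agree -> echo
i=6: L=alpha R=alpha -> agree -> alpha
i=7: L=charlie, R=delta=BASE -> take LEFT -> charlie
Index 3 -> delta

Answer: delta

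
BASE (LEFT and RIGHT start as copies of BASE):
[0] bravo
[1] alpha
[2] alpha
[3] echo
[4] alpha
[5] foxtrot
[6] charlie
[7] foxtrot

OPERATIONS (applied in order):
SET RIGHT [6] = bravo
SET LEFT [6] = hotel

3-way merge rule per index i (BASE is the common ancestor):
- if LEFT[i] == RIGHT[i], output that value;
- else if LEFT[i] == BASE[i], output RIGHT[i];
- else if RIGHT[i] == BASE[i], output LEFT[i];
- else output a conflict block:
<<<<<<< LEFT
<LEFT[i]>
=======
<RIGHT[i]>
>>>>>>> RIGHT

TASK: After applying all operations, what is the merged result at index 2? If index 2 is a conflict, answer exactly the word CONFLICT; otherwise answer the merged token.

Answer: alpha

Derivation:
Final LEFT:  [bravo, alpha, alpha, echo, alpha, foxtrot, hotel, foxtrot]
Final RIGHT: [bravo, alpha, alpha, echo, alpha, foxtrot, bravo, foxtrot]
i=0: L=bravo R=bravo -> agree -> bravo
i=1: L=alpha R=alpha -> agree -> alpha
i=2: L=alpha R=alpha -> agree -> alpha
i=3: L=echo R=echo -> agree -> echo
i=4: L=alpha R=alpha -> agree -> alpha
i=5: L=foxtrot R=foxtrot -> agree -> foxtrot
i=6: BASE=charlie L=hotel R=bravo all differ -> CONFLICT
i=7: L=foxtrot R=foxtrot -> agree -> foxtrot
Index 2 -> alpha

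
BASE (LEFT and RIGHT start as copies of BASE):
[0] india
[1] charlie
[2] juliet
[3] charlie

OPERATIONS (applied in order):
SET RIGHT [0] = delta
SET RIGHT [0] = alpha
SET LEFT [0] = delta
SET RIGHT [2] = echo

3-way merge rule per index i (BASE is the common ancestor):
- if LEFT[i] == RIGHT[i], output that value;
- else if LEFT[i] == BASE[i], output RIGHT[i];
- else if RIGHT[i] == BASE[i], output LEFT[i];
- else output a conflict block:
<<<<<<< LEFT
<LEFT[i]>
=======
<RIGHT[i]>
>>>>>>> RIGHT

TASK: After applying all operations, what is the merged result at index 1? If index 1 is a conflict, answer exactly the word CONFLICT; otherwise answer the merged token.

Answer: charlie

Derivation:
Final LEFT:  [delta, charlie, juliet, charlie]
Final RIGHT: [alpha, charlie, echo, charlie]
i=0: BASE=india L=delta R=alpha all differ -> CONFLICT
i=1: L=charlie R=charlie -> agree -> charlie
i=2: L=juliet=BASE, R=echo -> take RIGHT -> echo
i=3: L=charlie R=charlie -> agree -> charlie
Index 1 -> charlie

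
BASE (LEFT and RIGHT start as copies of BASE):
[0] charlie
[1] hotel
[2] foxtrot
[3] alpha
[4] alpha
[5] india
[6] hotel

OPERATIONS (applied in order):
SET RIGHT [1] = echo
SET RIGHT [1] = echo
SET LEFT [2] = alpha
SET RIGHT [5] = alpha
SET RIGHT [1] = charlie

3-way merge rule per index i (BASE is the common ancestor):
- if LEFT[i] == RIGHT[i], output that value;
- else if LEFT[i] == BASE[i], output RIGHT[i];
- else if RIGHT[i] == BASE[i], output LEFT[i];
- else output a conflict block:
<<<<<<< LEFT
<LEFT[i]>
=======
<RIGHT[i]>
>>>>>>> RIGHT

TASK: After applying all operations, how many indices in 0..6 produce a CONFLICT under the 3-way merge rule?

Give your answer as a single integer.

Final LEFT:  [charlie, hotel, alpha, alpha, alpha, india, hotel]
Final RIGHT: [charlie, charlie, foxtrot, alpha, alpha, alpha, hotel]
i=0: L=charlie R=charlie -> agree -> charlie
i=1: L=hotel=BASE, R=charlie -> take RIGHT -> charlie
i=2: L=alpha, R=foxtrot=BASE -> take LEFT -> alpha
i=3: L=alpha R=alpha -> agree -> alpha
i=4: L=alpha R=alpha -> agree -> alpha
i=5: L=india=BASE, R=alpha -> take RIGHT -> alpha
i=6: L=hotel R=hotel -> agree -> hotel
Conflict count: 0

Answer: 0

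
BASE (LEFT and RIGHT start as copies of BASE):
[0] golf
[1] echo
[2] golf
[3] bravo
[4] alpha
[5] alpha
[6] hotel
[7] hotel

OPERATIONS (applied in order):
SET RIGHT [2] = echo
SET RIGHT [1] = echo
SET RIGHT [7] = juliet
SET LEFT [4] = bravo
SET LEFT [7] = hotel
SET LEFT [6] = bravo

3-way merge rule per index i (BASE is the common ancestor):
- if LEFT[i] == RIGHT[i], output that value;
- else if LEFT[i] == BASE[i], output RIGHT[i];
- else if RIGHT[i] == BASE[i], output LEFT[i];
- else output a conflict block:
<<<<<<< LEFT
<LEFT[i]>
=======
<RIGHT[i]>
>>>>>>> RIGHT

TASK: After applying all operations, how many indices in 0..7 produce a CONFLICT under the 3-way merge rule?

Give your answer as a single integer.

Final LEFT:  [golf, echo, golf, bravo, bravo, alpha, bravo, hotel]
Final RIGHT: [golf, echo, echo, bravo, alpha, alpha, hotel, juliet]
i=0: L=golf R=golf -> agree -> golf
i=1: L=echo R=echo -> agree -> echo
i=2: L=golf=BASE, R=echo -> take RIGHT -> echo
i=3: L=bravo R=bravo -> agree -> bravo
i=4: L=bravo, R=alpha=BASE -> take LEFT -> bravo
i=5: L=alpha R=alpha -> agree -> alpha
i=6: L=bravo, R=hotel=BASE -> take LEFT -> bravo
i=7: L=hotel=BASE, R=juliet -> take RIGHT -> juliet
Conflict count: 0

Answer: 0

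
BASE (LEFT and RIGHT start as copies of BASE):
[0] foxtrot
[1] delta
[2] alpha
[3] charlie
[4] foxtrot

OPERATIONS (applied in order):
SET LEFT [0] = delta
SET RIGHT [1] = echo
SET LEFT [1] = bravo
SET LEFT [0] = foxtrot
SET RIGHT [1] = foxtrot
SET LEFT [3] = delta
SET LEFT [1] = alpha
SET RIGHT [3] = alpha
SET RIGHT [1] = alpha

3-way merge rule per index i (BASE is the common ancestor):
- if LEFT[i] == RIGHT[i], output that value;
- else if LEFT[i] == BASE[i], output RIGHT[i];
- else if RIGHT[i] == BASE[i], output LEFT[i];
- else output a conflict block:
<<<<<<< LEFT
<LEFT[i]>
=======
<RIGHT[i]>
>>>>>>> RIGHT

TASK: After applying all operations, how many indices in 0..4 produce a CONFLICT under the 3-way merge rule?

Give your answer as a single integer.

Final LEFT:  [foxtrot, alpha, alpha, delta, foxtrot]
Final RIGHT: [foxtrot, alpha, alpha, alpha, foxtrot]
i=0: L=foxtrot R=foxtrot -> agree -> foxtrot
i=1: L=alpha R=alpha -> agree -> alpha
i=2: L=alpha R=alpha -> agree -> alpha
i=3: BASE=charlie L=delta R=alpha all differ -> CONFLICT
i=4: L=foxtrot R=foxtrot -> agree -> foxtrot
Conflict count: 1

Answer: 1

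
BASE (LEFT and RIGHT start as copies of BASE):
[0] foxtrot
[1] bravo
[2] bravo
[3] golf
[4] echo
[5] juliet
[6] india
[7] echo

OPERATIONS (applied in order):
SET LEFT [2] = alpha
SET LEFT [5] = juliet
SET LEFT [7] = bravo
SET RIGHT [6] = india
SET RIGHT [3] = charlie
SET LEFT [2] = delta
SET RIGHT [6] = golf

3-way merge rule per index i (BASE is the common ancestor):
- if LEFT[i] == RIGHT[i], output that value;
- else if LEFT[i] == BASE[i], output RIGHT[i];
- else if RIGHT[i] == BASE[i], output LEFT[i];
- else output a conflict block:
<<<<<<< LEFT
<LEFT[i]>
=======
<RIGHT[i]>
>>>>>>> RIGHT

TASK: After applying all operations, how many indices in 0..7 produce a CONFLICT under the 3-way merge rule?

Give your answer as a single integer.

Answer: 0

Derivation:
Final LEFT:  [foxtrot, bravo, delta, golf, echo, juliet, india, bravo]
Final RIGHT: [foxtrot, bravo, bravo, charlie, echo, juliet, golf, echo]
i=0: L=foxtrot R=foxtrot -> agree -> foxtrot
i=1: L=bravo R=bravo -> agree -> bravo
i=2: L=delta, R=bravo=BASE -> take LEFT -> delta
i=3: L=golf=BASE, R=charlie -> take RIGHT -> charlie
i=4: L=echo R=echo -> agree -> echo
i=5: L=juliet R=juliet -> agree -> juliet
i=6: L=india=BASE, R=golf -> take RIGHT -> golf
i=7: L=bravo, R=echo=BASE -> take LEFT -> bravo
Conflict count: 0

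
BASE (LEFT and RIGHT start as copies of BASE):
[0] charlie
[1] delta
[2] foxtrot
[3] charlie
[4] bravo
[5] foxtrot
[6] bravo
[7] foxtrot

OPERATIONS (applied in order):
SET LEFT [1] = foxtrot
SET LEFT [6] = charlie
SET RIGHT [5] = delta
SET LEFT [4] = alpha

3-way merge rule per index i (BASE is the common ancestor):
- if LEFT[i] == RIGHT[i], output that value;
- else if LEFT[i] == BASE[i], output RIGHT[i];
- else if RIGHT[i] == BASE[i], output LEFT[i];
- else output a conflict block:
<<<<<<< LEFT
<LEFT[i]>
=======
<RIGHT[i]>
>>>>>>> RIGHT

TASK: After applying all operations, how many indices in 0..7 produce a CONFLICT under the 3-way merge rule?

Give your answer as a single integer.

Final LEFT:  [charlie, foxtrot, foxtrot, charlie, alpha, foxtrot, charlie, foxtrot]
Final RIGHT: [charlie, delta, foxtrot, charlie, bravo, delta, bravo, foxtrot]
i=0: L=charlie R=charlie -> agree -> charlie
i=1: L=foxtrot, R=delta=BASE -> take LEFT -> foxtrot
i=2: L=foxtrot R=foxtrot -> agree -> foxtrot
i=3: L=charlie R=charlie -> agree -> charlie
i=4: L=alpha, R=bravo=BASE -> take LEFT -> alpha
i=5: L=foxtrot=BASE, R=delta -> take RIGHT -> delta
i=6: L=charlie, R=bravo=BASE -> take LEFT -> charlie
i=7: L=foxtrot R=foxtrot -> agree -> foxtrot
Conflict count: 0

Answer: 0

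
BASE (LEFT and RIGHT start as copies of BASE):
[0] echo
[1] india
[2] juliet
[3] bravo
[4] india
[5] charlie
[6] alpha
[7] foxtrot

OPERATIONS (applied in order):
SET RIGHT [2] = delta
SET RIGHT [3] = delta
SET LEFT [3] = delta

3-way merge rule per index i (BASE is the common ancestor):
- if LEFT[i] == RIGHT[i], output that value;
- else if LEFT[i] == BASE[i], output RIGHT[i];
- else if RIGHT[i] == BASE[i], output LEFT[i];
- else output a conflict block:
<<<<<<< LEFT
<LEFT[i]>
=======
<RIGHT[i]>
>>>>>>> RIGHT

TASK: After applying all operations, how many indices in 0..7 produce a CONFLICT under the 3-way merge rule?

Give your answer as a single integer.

Answer: 0

Derivation:
Final LEFT:  [echo, india, juliet, delta, india, charlie, alpha, foxtrot]
Final RIGHT: [echo, india, delta, delta, india, charlie, alpha, foxtrot]
i=0: L=echo R=echo -> agree -> echo
i=1: L=india R=india -> agree -> india
i=2: L=juliet=BASE, R=delta -> take RIGHT -> delta
i=3: L=delta R=delta -> agree -> delta
i=4: L=india R=india -> agree -> india
i=5: L=charlie R=charlie -> agree -> charlie
i=6: L=alpha R=alpha -> agree -> alpha
i=7: L=foxtrot R=foxtrot -> agree -> foxtrot
Conflict count: 0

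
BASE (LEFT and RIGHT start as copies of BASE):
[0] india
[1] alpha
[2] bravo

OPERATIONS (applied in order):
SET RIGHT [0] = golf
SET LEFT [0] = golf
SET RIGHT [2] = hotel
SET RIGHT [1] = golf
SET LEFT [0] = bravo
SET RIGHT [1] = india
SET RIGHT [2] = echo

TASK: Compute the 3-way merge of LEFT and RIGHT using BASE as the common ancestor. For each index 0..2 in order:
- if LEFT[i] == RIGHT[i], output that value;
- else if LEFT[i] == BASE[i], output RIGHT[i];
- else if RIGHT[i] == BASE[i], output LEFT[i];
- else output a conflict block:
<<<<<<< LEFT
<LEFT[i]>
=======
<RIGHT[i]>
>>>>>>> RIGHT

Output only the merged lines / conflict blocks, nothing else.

Answer: <<<<<<< LEFT
bravo
=======
golf
>>>>>>> RIGHT
india
echo

Derivation:
Final LEFT:  [bravo, alpha, bravo]
Final RIGHT: [golf, india, echo]
i=0: BASE=india L=bravo R=golf all differ -> CONFLICT
i=1: L=alpha=BASE, R=india -> take RIGHT -> india
i=2: L=bravo=BASE, R=echo -> take RIGHT -> echo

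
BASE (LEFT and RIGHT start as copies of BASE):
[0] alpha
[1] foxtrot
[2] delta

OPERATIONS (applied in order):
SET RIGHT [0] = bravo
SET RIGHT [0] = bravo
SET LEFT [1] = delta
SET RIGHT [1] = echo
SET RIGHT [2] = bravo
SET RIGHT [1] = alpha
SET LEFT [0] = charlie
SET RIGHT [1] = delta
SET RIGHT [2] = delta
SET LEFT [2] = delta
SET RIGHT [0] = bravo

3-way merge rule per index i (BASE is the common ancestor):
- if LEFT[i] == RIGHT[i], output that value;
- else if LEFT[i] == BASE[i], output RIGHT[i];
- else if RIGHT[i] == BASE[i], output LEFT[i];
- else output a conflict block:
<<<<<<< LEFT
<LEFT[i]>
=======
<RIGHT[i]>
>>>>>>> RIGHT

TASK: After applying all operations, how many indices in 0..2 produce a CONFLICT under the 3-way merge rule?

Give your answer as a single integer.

Answer: 1

Derivation:
Final LEFT:  [charlie, delta, delta]
Final RIGHT: [bravo, delta, delta]
i=0: BASE=alpha L=charlie R=bravo all differ -> CONFLICT
i=1: L=delta R=delta -> agree -> delta
i=2: L=delta R=delta -> agree -> delta
Conflict count: 1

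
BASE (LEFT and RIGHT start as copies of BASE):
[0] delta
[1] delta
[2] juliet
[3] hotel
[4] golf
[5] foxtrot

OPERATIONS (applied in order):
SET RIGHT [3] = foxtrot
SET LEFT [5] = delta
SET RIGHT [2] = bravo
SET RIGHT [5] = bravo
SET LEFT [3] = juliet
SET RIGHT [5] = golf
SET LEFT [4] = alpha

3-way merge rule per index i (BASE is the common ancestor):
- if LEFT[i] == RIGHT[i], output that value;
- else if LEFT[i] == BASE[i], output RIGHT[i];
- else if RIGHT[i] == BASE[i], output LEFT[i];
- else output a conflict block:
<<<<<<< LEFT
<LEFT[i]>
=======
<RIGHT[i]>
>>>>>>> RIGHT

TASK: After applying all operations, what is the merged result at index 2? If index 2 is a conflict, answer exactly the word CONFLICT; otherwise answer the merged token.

Final LEFT:  [delta, delta, juliet, juliet, alpha, delta]
Final RIGHT: [delta, delta, bravo, foxtrot, golf, golf]
i=0: L=delta R=delta -> agree -> delta
i=1: L=delta R=delta -> agree -> delta
i=2: L=juliet=BASE, R=bravo -> take RIGHT -> bravo
i=3: BASE=hotel L=juliet R=foxtrot all differ -> CONFLICT
i=4: L=alpha, R=golf=BASE -> take LEFT -> alpha
i=5: BASE=foxtrot L=delta R=golf all differ -> CONFLICT
Index 2 -> bravo

Answer: bravo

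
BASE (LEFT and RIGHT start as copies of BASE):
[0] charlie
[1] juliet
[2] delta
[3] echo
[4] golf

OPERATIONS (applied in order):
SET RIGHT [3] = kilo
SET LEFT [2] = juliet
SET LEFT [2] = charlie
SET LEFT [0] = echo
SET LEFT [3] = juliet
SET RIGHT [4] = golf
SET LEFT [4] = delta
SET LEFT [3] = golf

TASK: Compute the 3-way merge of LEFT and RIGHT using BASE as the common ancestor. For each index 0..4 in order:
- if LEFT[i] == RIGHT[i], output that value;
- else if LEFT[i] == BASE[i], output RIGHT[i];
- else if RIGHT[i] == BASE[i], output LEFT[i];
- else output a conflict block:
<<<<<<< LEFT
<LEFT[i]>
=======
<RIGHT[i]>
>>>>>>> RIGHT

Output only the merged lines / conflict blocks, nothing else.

Final LEFT:  [echo, juliet, charlie, golf, delta]
Final RIGHT: [charlie, juliet, delta, kilo, golf]
i=0: L=echo, R=charlie=BASE -> take LEFT -> echo
i=1: L=juliet R=juliet -> agree -> juliet
i=2: L=charlie, R=delta=BASE -> take LEFT -> charlie
i=3: BASE=echo L=golf R=kilo all differ -> CONFLICT
i=4: L=delta, R=golf=BASE -> take LEFT -> delta

Answer: echo
juliet
charlie
<<<<<<< LEFT
golf
=======
kilo
>>>>>>> RIGHT
delta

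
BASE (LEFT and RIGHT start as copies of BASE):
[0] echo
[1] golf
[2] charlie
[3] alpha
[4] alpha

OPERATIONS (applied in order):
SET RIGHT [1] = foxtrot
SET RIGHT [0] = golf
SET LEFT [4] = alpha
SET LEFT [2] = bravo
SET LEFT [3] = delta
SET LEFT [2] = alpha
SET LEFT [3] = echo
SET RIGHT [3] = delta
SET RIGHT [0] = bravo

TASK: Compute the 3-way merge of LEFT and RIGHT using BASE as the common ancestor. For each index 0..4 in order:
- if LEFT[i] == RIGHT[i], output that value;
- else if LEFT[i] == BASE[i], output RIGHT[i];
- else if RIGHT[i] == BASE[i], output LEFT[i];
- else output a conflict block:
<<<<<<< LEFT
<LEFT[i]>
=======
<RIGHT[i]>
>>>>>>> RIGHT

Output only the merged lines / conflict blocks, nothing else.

Final LEFT:  [echo, golf, alpha, echo, alpha]
Final RIGHT: [bravo, foxtrot, charlie, delta, alpha]
i=0: L=echo=BASE, R=bravo -> take RIGHT -> bravo
i=1: L=golf=BASE, R=foxtrot -> take RIGHT -> foxtrot
i=2: L=alpha, R=charlie=BASE -> take LEFT -> alpha
i=3: BASE=alpha L=echo R=delta all differ -> CONFLICT
i=4: L=alpha R=alpha -> agree -> alpha

Answer: bravo
foxtrot
alpha
<<<<<<< LEFT
echo
=======
delta
>>>>>>> RIGHT
alpha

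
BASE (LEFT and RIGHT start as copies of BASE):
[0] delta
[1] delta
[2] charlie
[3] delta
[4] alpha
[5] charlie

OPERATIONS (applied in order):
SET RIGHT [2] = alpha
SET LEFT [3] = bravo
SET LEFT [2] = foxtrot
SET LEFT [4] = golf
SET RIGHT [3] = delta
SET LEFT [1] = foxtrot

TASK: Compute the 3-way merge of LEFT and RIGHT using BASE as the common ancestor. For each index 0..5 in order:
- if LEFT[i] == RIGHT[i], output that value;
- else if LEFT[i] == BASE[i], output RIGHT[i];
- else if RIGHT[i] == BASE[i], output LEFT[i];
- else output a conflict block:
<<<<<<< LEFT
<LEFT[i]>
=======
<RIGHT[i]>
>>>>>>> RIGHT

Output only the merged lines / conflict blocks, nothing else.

Answer: delta
foxtrot
<<<<<<< LEFT
foxtrot
=======
alpha
>>>>>>> RIGHT
bravo
golf
charlie

Derivation:
Final LEFT:  [delta, foxtrot, foxtrot, bravo, golf, charlie]
Final RIGHT: [delta, delta, alpha, delta, alpha, charlie]
i=0: L=delta R=delta -> agree -> delta
i=1: L=foxtrot, R=delta=BASE -> take LEFT -> foxtrot
i=2: BASE=charlie L=foxtrot R=alpha all differ -> CONFLICT
i=3: L=bravo, R=delta=BASE -> take LEFT -> bravo
i=4: L=golf, R=alpha=BASE -> take LEFT -> golf
i=5: L=charlie R=charlie -> agree -> charlie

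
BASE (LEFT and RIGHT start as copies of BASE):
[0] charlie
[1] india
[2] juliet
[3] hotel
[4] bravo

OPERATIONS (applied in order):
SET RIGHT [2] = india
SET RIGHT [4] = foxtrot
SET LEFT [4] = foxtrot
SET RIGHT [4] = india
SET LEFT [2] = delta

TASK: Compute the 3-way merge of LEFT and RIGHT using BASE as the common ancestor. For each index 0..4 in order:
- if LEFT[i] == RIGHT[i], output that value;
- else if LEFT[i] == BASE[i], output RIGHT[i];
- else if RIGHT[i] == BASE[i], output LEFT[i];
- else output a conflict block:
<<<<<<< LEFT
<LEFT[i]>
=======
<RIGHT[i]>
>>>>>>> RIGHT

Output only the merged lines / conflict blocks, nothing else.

Answer: charlie
india
<<<<<<< LEFT
delta
=======
india
>>>>>>> RIGHT
hotel
<<<<<<< LEFT
foxtrot
=======
india
>>>>>>> RIGHT

Derivation:
Final LEFT:  [charlie, india, delta, hotel, foxtrot]
Final RIGHT: [charlie, india, india, hotel, india]
i=0: L=charlie R=charlie -> agree -> charlie
i=1: L=india R=india -> agree -> india
i=2: BASE=juliet L=delta R=india all differ -> CONFLICT
i=3: L=hotel R=hotel -> agree -> hotel
i=4: BASE=bravo L=foxtrot R=india all differ -> CONFLICT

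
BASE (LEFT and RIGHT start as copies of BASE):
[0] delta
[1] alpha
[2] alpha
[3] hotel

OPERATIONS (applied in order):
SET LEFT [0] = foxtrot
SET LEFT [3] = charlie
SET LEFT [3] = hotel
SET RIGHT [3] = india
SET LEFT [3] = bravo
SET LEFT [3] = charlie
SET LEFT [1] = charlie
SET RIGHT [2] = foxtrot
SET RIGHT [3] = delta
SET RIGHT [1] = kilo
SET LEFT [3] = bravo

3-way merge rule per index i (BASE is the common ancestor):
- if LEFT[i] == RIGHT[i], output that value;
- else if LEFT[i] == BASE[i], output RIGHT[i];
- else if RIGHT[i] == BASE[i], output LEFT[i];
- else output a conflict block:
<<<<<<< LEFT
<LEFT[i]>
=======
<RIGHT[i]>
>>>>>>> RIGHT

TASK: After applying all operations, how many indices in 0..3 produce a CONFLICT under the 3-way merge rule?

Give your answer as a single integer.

Answer: 2

Derivation:
Final LEFT:  [foxtrot, charlie, alpha, bravo]
Final RIGHT: [delta, kilo, foxtrot, delta]
i=0: L=foxtrot, R=delta=BASE -> take LEFT -> foxtrot
i=1: BASE=alpha L=charlie R=kilo all differ -> CONFLICT
i=2: L=alpha=BASE, R=foxtrot -> take RIGHT -> foxtrot
i=3: BASE=hotel L=bravo R=delta all differ -> CONFLICT
Conflict count: 2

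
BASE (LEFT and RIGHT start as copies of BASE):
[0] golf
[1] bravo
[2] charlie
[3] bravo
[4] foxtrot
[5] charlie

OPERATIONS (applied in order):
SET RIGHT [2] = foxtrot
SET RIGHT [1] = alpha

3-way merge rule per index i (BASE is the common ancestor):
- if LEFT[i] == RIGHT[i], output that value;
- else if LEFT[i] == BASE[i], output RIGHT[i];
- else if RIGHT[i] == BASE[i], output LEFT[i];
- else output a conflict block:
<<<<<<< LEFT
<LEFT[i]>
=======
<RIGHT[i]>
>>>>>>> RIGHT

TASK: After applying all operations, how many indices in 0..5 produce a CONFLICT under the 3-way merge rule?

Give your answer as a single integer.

Answer: 0

Derivation:
Final LEFT:  [golf, bravo, charlie, bravo, foxtrot, charlie]
Final RIGHT: [golf, alpha, foxtrot, bravo, foxtrot, charlie]
i=0: L=golf R=golf -> agree -> golf
i=1: L=bravo=BASE, R=alpha -> take RIGHT -> alpha
i=2: L=charlie=BASE, R=foxtrot -> take RIGHT -> foxtrot
i=3: L=bravo R=bravo -> agree -> bravo
i=4: L=foxtrot R=foxtrot -> agree -> foxtrot
i=5: L=charlie R=charlie -> agree -> charlie
Conflict count: 0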